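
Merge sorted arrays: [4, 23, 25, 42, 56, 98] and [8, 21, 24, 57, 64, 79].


Take 4 from A
Take 8 from B
Take 21 from B
Take 23 from A
Take 24 from B
Take 25 from A
Take 42 from A
Take 56 from A
Take 57 from B
Take 64 from B
Take 79 from B

Merged: [4, 8, 21, 23, 24, 25, 42, 56, 57, 64, 79, 98]


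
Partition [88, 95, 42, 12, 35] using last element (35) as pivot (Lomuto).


Pivot: 35
  12 <= 35: swap -> [12, 95, 42, 88, 35]
Place pivot at 1: [12, 35, 42, 88, 95]

Partitioned: [12, 35, 42, 88, 95]


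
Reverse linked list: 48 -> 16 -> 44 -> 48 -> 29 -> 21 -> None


Step 1: curr=48, set curr.next=prev(None) | reversed so far: 48
Step 2: curr=16, set curr.next=prev(48) | reversed so far: 16 -> 48
Step 3: curr=44, set curr.next=prev(16) | reversed so far: 44 -> 16 -> 48
Step 4: curr=48, set curr.next=prev(44) | reversed so far: 48 -> 44 -> 16 -> 48
Step 5: curr=29, set curr.next=prev(48) | reversed so far: 29 -> 48 -> 44 -> 16 -> 48
Step 6: curr=21, set curr.next=prev(29) | reversed so far: 21 -> 29 -> 48 -> 44 -> 16 -> 48

21 -> 29 -> 48 -> 44 -> 16 -> 48 -> None


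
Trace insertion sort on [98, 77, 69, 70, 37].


Initial: [98, 77, 69, 70, 37]
Insert 77: [77, 98, 69, 70, 37]
Insert 69: [69, 77, 98, 70, 37]
Insert 70: [69, 70, 77, 98, 37]
Insert 37: [37, 69, 70, 77, 98]

Sorted: [37, 69, 70, 77, 98]


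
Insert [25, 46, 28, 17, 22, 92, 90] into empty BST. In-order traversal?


Insert 25: root
Insert 46: R from 25
Insert 28: R from 25 -> L from 46
Insert 17: L from 25
Insert 22: L from 25 -> R from 17
Insert 92: R from 25 -> R from 46
Insert 90: R from 25 -> R from 46 -> L from 92

In-order: [17, 22, 25, 28, 46, 90, 92]


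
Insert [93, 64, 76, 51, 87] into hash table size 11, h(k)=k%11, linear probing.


Insert 93: h=5 -> slot 5
Insert 64: h=9 -> slot 9
Insert 76: h=10 -> slot 10
Insert 51: h=7 -> slot 7
Insert 87: h=10, 1 probes -> slot 0

Table: [87, None, None, None, None, 93, None, 51, None, 64, 76]


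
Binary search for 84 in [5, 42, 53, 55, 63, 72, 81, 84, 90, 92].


Step 1: lo=0, hi=9, mid=4, val=63
Step 2: lo=5, hi=9, mid=7, val=84

Found at index 7


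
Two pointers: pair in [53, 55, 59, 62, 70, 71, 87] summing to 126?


lo=0(53)+hi=6(87)=140
lo=0(53)+hi=5(71)=124
lo=1(55)+hi=5(71)=126

Yes: 55+71=126


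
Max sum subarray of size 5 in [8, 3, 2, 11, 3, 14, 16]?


[0:5]: 27
[1:6]: 33
[2:7]: 46

Max: 46 at [2:7]


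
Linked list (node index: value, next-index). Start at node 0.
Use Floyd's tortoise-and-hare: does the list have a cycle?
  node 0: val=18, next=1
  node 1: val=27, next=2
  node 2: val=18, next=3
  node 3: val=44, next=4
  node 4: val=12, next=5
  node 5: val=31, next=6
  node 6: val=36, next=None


Floyd's tortoise (slow, +1) and hare (fast, +2):
  init: slow=0, fast=0
  step 1: slow=1, fast=2
  step 2: slow=2, fast=4
  step 3: slow=3, fast=6
  step 4: fast -> None, no cycle

Cycle: no


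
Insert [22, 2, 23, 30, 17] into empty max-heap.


Insert 22: [22]
Insert 2: [22, 2]
Insert 23: [23, 2, 22]
Insert 30: [30, 23, 22, 2]
Insert 17: [30, 23, 22, 2, 17]

Final heap: [30, 23, 22, 2, 17]


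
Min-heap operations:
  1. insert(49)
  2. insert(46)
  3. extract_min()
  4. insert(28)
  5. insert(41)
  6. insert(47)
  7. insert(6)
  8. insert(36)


insert(49) -> [49]
insert(46) -> [46, 49]
extract_min()->46, [49]
insert(28) -> [28, 49]
insert(41) -> [28, 49, 41]
insert(47) -> [28, 47, 41, 49]
insert(6) -> [6, 28, 41, 49, 47]
insert(36) -> [6, 28, 36, 49, 47, 41]

Final heap: [6, 28, 36, 49, 47, 41]


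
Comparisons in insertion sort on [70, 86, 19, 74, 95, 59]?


Algorithm: insertion sort
Input: [70, 86, 19, 74, 95, 59]
Sorted: [19, 59, 70, 74, 86, 95]

11


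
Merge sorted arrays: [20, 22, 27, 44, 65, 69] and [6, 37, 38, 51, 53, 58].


Take 6 from B
Take 20 from A
Take 22 from A
Take 27 from A
Take 37 from B
Take 38 from B
Take 44 from A
Take 51 from B
Take 53 from B
Take 58 from B

Merged: [6, 20, 22, 27, 37, 38, 44, 51, 53, 58, 65, 69]


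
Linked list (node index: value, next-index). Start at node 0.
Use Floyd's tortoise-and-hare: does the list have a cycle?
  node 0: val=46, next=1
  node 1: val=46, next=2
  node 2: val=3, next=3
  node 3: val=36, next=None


Floyd's tortoise (slow, +1) and hare (fast, +2):
  init: slow=0, fast=0
  step 1: slow=1, fast=2
  step 2: fast 2->3->None, no cycle

Cycle: no


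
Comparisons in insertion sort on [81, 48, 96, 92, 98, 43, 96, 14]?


Algorithm: insertion sort
Input: [81, 48, 96, 92, 98, 43, 96, 14]
Sorted: [14, 43, 48, 81, 92, 96, 96, 98]

19


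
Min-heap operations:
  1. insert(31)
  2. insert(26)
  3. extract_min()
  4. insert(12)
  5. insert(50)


insert(31) -> [31]
insert(26) -> [26, 31]
extract_min()->26, [31]
insert(12) -> [12, 31]
insert(50) -> [12, 31, 50]

Final heap: [12, 31, 50]


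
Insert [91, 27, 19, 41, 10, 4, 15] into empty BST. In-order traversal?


Insert 91: root
Insert 27: L from 91
Insert 19: L from 91 -> L from 27
Insert 41: L from 91 -> R from 27
Insert 10: L from 91 -> L from 27 -> L from 19
Insert 4: L from 91 -> L from 27 -> L from 19 -> L from 10
Insert 15: L from 91 -> L from 27 -> L from 19 -> R from 10

In-order: [4, 10, 15, 19, 27, 41, 91]


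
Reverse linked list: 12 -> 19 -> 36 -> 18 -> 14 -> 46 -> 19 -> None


Step 1: curr=12, set curr.next=prev(None) | reversed so far: 12
Step 2: curr=19, set curr.next=prev(12) | reversed so far: 19 -> 12
Step 3: curr=36, set curr.next=prev(19) | reversed so far: 36 -> 19 -> 12
Step 4: curr=18, set curr.next=prev(36) | reversed so far: 18 -> 36 -> 19 -> 12
Step 5: curr=14, set curr.next=prev(18) | reversed so far: 14 -> 18 -> 36 -> 19 -> 12
Step 6: curr=46, set curr.next=prev(14) | reversed so far: 46 -> 14 -> 18 -> 36 -> 19 -> 12
Step 7: curr=19, set curr.next=prev(46) | reversed so far: 19 -> 46 -> 14 -> 18 -> 36 -> 19 -> 12

19 -> 46 -> 14 -> 18 -> 36 -> 19 -> 12 -> None


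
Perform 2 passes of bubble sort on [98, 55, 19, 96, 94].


Initial: [98, 55, 19, 96, 94]
Pass 1: [55, 19, 96, 94, 98] (4 swaps)
Pass 2: [19, 55, 94, 96, 98] (2 swaps)

After 2 passes: [19, 55, 94, 96, 98]


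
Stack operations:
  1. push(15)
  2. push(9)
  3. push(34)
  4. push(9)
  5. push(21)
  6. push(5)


push(15) -> [15]
push(9) -> [15, 9]
push(34) -> [15, 9, 34]
push(9) -> [15, 9, 34, 9]
push(21) -> [15, 9, 34, 9, 21]
push(5) -> [15, 9, 34, 9, 21, 5]

Final stack: [15, 9, 34, 9, 21, 5]


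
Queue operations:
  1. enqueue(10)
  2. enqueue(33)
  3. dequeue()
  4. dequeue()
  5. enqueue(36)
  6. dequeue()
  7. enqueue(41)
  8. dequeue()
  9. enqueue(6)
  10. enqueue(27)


enqueue(10) -> [10]
enqueue(33) -> [10, 33]
dequeue()->10, [33]
dequeue()->33, []
enqueue(36) -> [36]
dequeue()->36, []
enqueue(41) -> [41]
dequeue()->41, []
enqueue(6) -> [6]
enqueue(27) -> [6, 27]

Final queue: [6, 27]


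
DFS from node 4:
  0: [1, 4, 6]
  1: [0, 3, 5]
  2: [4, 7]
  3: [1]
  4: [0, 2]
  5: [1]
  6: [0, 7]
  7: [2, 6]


Visit 4, push [2, 0]
Visit 0, push [6, 1]
Visit 1, push [5, 3]
Visit 3, push []
Visit 5, push []
Visit 6, push [7]
Visit 7, push [2]
Visit 2, push []

DFS order: [4, 0, 1, 3, 5, 6, 7, 2]


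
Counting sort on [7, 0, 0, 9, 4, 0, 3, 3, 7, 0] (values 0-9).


Input: [7, 0, 0, 9, 4, 0, 3, 3, 7, 0]
Counts: [4, 0, 0, 2, 1, 0, 0, 2, 0, 1]

Sorted: [0, 0, 0, 0, 3, 3, 4, 7, 7, 9]


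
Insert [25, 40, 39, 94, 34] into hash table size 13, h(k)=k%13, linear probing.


Insert 25: h=12 -> slot 12
Insert 40: h=1 -> slot 1
Insert 39: h=0 -> slot 0
Insert 94: h=3 -> slot 3
Insert 34: h=8 -> slot 8

Table: [39, 40, None, 94, None, None, None, None, 34, None, None, None, 25]


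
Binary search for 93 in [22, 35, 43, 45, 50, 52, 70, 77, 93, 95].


Step 1: lo=0, hi=9, mid=4, val=50
Step 2: lo=5, hi=9, mid=7, val=77
Step 3: lo=8, hi=9, mid=8, val=93

Found at index 8


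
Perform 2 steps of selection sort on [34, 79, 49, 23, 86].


Initial: [34, 79, 49, 23, 86]
Step 1: min=23 at 3
  Swap: [23, 79, 49, 34, 86]
Step 2: min=34 at 3
  Swap: [23, 34, 49, 79, 86]

After 2 steps: [23, 34, 49, 79, 86]


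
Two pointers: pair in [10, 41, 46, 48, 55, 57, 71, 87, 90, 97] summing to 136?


lo=0(10)+hi=9(97)=107
lo=1(41)+hi=9(97)=138
lo=1(41)+hi=8(90)=131
lo=2(46)+hi=8(90)=136

Yes: 46+90=136


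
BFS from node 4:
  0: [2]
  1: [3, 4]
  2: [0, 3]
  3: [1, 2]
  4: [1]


Visit 4, enqueue [1]
Visit 1, enqueue [3]
Visit 3, enqueue [2]
Visit 2, enqueue [0]
Visit 0, enqueue []

BFS order: [4, 1, 3, 2, 0]


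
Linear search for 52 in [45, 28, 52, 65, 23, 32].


i=0: 45!=52
i=1: 28!=52
i=2: 52==52 found!

Found at 2, 3 comps


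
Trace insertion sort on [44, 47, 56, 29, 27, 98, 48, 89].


Initial: [44, 47, 56, 29, 27, 98, 48, 89]
Insert 47: [44, 47, 56, 29, 27, 98, 48, 89]
Insert 56: [44, 47, 56, 29, 27, 98, 48, 89]
Insert 29: [29, 44, 47, 56, 27, 98, 48, 89]
Insert 27: [27, 29, 44, 47, 56, 98, 48, 89]
Insert 98: [27, 29, 44, 47, 56, 98, 48, 89]
Insert 48: [27, 29, 44, 47, 48, 56, 98, 89]
Insert 89: [27, 29, 44, 47, 48, 56, 89, 98]

Sorted: [27, 29, 44, 47, 48, 56, 89, 98]


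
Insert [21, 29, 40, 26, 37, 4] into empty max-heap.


Insert 21: [21]
Insert 29: [29, 21]
Insert 40: [40, 21, 29]
Insert 26: [40, 26, 29, 21]
Insert 37: [40, 37, 29, 21, 26]
Insert 4: [40, 37, 29, 21, 26, 4]

Final heap: [40, 37, 29, 21, 26, 4]


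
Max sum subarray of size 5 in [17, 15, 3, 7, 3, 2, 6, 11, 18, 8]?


[0:5]: 45
[1:6]: 30
[2:7]: 21
[3:8]: 29
[4:9]: 40
[5:10]: 45

Max: 45 at [0:5]


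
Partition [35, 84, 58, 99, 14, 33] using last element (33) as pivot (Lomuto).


Pivot: 33
  14 <= 33: swap -> [14, 84, 58, 99, 35, 33]
Place pivot at 1: [14, 33, 58, 99, 35, 84]

Partitioned: [14, 33, 58, 99, 35, 84]


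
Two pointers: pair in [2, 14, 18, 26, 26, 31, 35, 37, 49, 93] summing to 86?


lo=0(2)+hi=9(93)=95
lo=0(2)+hi=8(49)=51
lo=1(14)+hi=8(49)=63
lo=2(18)+hi=8(49)=67
lo=3(26)+hi=8(49)=75
lo=4(26)+hi=8(49)=75
lo=5(31)+hi=8(49)=80
lo=6(35)+hi=8(49)=84
lo=7(37)+hi=8(49)=86

Yes: 37+49=86


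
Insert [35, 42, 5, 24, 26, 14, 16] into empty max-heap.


Insert 35: [35]
Insert 42: [42, 35]
Insert 5: [42, 35, 5]
Insert 24: [42, 35, 5, 24]
Insert 26: [42, 35, 5, 24, 26]
Insert 14: [42, 35, 14, 24, 26, 5]
Insert 16: [42, 35, 16, 24, 26, 5, 14]

Final heap: [42, 35, 16, 24, 26, 5, 14]


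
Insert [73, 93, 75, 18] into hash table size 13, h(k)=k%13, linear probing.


Insert 73: h=8 -> slot 8
Insert 93: h=2 -> slot 2
Insert 75: h=10 -> slot 10
Insert 18: h=5 -> slot 5

Table: [None, None, 93, None, None, 18, None, None, 73, None, 75, None, None]


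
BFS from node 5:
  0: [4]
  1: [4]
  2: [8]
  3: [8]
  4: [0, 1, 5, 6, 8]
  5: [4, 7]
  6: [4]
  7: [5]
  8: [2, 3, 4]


Visit 5, enqueue [4, 7]
Visit 4, enqueue [0, 1, 6, 8]
Visit 7, enqueue []
Visit 0, enqueue []
Visit 1, enqueue []
Visit 6, enqueue []
Visit 8, enqueue [2, 3]
Visit 2, enqueue []
Visit 3, enqueue []

BFS order: [5, 4, 7, 0, 1, 6, 8, 2, 3]


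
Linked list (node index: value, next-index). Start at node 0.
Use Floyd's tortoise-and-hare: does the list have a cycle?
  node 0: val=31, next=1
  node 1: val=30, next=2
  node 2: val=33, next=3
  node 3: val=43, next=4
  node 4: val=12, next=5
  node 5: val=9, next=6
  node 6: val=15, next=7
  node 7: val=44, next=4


Floyd's tortoise (slow, +1) and hare (fast, +2):
  init: slow=0, fast=0
  step 1: slow=1, fast=2
  step 2: slow=2, fast=4
  step 3: slow=3, fast=6
  step 4: slow=4, fast=4
  slow == fast at node 4: cycle detected

Cycle: yes


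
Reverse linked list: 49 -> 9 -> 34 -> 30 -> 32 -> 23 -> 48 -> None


Step 1: curr=49, set curr.next=prev(None) | reversed so far: 49
Step 2: curr=9, set curr.next=prev(49) | reversed so far: 9 -> 49
Step 3: curr=34, set curr.next=prev(9) | reversed so far: 34 -> 9 -> 49
Step 4: curr=30, set curr.next=prev(34) | reversed so far: 30 -> 34 -> 9 -> 49
Step 5: curr=32, set curr.next=prev(30) | reversed so far: 32 -> 30 -> 34 -> 9 -> 49
Step 6: curr=23, set curr.next=prev(32) | reversed so far: 23 -> 32 -> 30 -> 34 -> 9 -> 49
Step 7: curr=48, set curr.next=prev(23) | reversed so far: 48 -> 23 -> 32 -> 30 -> 34 -> 9 -> 49

48 -> 23 -> 32 -> 30 -> 34 -> 9 -> 49 -> None


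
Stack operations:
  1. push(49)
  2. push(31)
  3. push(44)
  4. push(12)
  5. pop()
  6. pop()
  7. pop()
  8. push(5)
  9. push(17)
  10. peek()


push(49) -> [49]
push(31) -> [49, 31]
push(44) -> [49, 31, 44]
push(12) -> [49, 31, 44, 12]
pop()->12, [49, 31, 44]
pop()->44, [49, 31]
pop()->31, [49]
push(5) -> [49, 5]
push(17) -> [49, 5, 17]
peek()->17

Final stack: [49, 5, 17]


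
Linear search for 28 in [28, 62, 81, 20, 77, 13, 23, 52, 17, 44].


i=0: 28==28 found!

Found at 0, 1 comps


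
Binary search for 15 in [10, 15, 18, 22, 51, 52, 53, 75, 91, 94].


Step 1: lo=0, hi=9, mid=4, val=51
Step 2: lo=0, hi=3, mid=1, val=15

Found at index 1


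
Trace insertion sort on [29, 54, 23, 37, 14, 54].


Initial: [29, 54, 23, 37, 14, 54]
Insert 54: [29, 54, 23, 37, 14, 54]
Insert 23: [23, 29, 54, 37, 14, 54]
Insert 37: [23, 29, 37, 54, 14, 54]
Insert 14: [14, 23, 29, 37, 54, 54]
Insert 54: [14, 23, 29, 37, 54, 54]

Sorted: [14, 23, 29, 37, 54, 54]


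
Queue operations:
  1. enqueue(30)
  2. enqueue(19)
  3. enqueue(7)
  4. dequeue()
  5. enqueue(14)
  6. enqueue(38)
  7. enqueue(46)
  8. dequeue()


enqueue(30) -> [30]
enqueue(19) -> [30, 19]
enqueue(7) -> [30, 19, 7]
dequeue()->30, [19, 7]
enqueue(14) -> [19, 7, 14]
enqueue(38) -> [19, 7, 14, 38]
enqueue(46) -> [19, 7, 14, 38, 46]
dequeue()->19, [7, 14, 38, 46]

Final queue: [7, 14, 38, 46]


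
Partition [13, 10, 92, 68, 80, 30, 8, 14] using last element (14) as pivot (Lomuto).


Pivot: 14
  13 <= 14: advance i (no swap)
  10 <= 14: advance i (no swap)
  8 <= 14: swap -> [13, 10, 8, 68, 80, 30, 92, 14]
Place pivot at 3: [13, 10, 8, 14, 80, 30, 92, 68]

Partitioned: [13, 10, 8, 14, 80, 30, 92, 68]


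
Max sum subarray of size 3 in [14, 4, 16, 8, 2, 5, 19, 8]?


[0:3]: 34
[1:4]: 28
[2:5]: 26
[3:6]: 15
[4:7]: 26
[5:8]: 32

Max: 34 at [0:3]


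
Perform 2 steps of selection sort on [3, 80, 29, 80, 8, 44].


Initial: [3, 80, 29, 80, 8, 44]
Step 1: min=3 at 0
  Swap: [3, 80, 29, 80, 8, 44]
Step 2: min=8 at 4
  Swap: [3, 8, 29, 80, 80, 44]

After 2 steps: [3, 8, 29, 80, 80, 44]


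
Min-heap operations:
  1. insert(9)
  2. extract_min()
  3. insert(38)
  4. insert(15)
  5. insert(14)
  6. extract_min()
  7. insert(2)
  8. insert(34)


insert(9) -> [9]
extract_min()->9, []
insert(38) -> [38]
insert(15) -> [15, 38]
insert(14) -> [14, 38, 15]
extract_min()->14, [15, 38]
insert(2) -> [2, 38, 15]
insert(34) -> [2, 34, 15, 38]

Final heap: [2, 34, 15, 38]


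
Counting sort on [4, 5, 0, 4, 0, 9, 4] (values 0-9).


Input: [4, 5, 0, 4, 0, 9, 4]
Counts: [2, 0, 0, 0, 3, 1, 0, 0, 0, 1]

Sorted: [0, 0, 4, 4, 4, 5, 9]


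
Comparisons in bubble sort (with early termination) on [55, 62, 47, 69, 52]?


Algorithm: bubble sort (with early termination)
Input: [55, 62, 47, 69, 52]
Sorted: [47, 52, 55, 62, 69]

10


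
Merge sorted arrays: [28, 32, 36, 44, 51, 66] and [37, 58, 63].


Take 28 from A
Take 32 from A
Take 36 from A
Take 37 from B
Take 44 from A
Take 51 from A
Take 58 from B
Take 63 from B

Merged: [28, 32, 36, 37, 44, 51, 58, 63, 66]


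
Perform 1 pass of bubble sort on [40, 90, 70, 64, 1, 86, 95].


Initial: [40, 90, 70, 64, 1, 86, 95]
Pass 1: [40, 70, 64, 1, 86, 90, 95] (4 swaps)

After 1 pass: [40, 70, 64, 1, 86, 90, 95]


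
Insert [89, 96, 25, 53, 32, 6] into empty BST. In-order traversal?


Insert 89: root
Insert 96: R from 89
Insert 25: L from 89
Insert 53: L from 89 -> R from 25
Insert 32: L from 89 -> R from 25 -> L from 53
Insert 6: L from 89 -> L from 25

In-order: [6, 25, 32, 53, 89, 96]


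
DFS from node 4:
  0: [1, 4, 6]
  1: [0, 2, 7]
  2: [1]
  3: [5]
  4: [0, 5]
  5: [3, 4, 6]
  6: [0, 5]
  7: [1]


Visit 4, push [5, 0]
Visit 0, push [6, 1]
Visit 1, push [7, 2]
Visit 2, push []
Visit 7, push []
Visit 6, push [5]
Visit 5, push [3]
Visit 3, push []

DFS order: [4, 0, 1, 2, 7, 6, 5, 3]


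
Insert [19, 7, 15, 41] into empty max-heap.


Insert 19: [19]
Insert 7: [19, 7]
Insert 15: [19, 7, 15]
Insert 41: [41, 19, 15, 7]

Final heap: [41, 19, 15, 7]


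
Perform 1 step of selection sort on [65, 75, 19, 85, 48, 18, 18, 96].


Initial: [65, 75, 19, 85, 48, 18, 18, 96]
Step 1: min=18 at 5
  Swap: [18, 75, 19, 85, 48, 65, 18, 96]

After 1 step: [18, 75, 19, 85, 48, 65, 18, 96]


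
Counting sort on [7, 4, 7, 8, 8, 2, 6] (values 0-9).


Input: [7, 4, 7, 8, 8, 2, 6]
Counts: [0, 0, 1, 0, 1, 0, 1, 2, 2, 0]

Sorted: [2, 4, 6, 7, 7, 8, 8]


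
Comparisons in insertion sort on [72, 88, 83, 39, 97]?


Algorithm: insertion sort
Input: [72, 88, 83, 39, 97]
Sorted: [39, 72, 83, 88, 97]

7


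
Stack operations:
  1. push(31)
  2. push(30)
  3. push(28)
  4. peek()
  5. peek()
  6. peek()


push(31) -> [31]
push(30) -> [31, 30]
push(28) -> [31, 30, 28]
peek()->28
peek()->28
peek()->28

Final stack: [31, 30, 28]


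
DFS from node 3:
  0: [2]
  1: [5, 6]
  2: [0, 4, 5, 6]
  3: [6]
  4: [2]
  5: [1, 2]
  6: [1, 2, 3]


Visit 3, push [6]
Visit 6, push [2, 1]
Visit 1, push [5]
Visit 5, push [2]
Visit 2, push [4, 0]
Visit 0, push []
Visit 4, push []

DFS order: [3, 6, 1, 5, 2, 0, 4]


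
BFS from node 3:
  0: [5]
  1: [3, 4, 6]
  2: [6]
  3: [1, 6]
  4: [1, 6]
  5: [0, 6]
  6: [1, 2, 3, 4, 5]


Visit 3, enqueue [1, 6]
Visit 1, enqueue [4]
Visit 6, enqueue [2, 5]
Visit 4, enqueue []
Visit 2, enqueue []
Visit 5, enqueue [0]
Visit 0, enqueue []

BFS order: [3, 1, 6, 4, 2, 5, 0]


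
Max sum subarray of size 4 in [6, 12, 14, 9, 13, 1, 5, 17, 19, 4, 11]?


[0:4]: 41
[1:5]: 48
[2:6]: 37
[3:7]: 28
[4:8]: 36
[5:9]: 42
[6:10]: 45
[7:11]: 51

Max: 51 at [7:11]


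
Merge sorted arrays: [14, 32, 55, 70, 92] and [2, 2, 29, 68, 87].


Take 2 from B
Take 2 from B
Take 14 from A
Take 29 from B
Take 32 from A
Take 55 from A
Take 68 from B
Take 70 from A
Take 87 from B

Merged: [2, 2, 14, 29, 32, 55, 68, 70, 87, 92]


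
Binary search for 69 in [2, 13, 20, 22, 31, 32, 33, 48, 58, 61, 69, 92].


Step 1: lo=0, hi=11, mid=5, val=32
Step 2: lo=6, hi=11, mid=8, val=58
Step 3: lo=9, hi=11, mid=10, val=69

Found at index 10


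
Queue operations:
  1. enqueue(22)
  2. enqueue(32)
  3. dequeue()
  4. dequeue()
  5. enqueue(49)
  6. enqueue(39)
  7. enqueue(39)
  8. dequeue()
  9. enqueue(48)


enqueue(22) -> [22]
enqueue(32) -> [22, 32]
dequeue()->22, [32]
dequeue()->32, []
enqueue(49) -> [49]
enqueue(39) -> [49, 39]
enqueue(39) -> [49, 39, 39]
dequeue()->49, [39, 39]
enqueue(48) -> [39, 39, 48]

Final queue: [39, 39, 48]


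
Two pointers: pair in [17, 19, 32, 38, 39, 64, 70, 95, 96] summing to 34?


lo=0(17)+hi=8(96)=113
lo=0(17)+hi=7(95)=112
lo=0(17)+hi=6(70)=87
lo=0(17)+hi=5(64)=81
lo=0(17)+hi=4(39)=56
lo=0(17)+hi=3(38)=55
lo=0(17)+hi=2(32)=49
lo=0(17)+hi=1(19)=36

No pair found


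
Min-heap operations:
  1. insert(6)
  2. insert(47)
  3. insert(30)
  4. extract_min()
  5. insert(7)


insert(6) -> [6]
insert(47) -> [6, 47]
insert(30) -> [6, 47, 30]
extract_min()->6, [30, 47]
insert(7) -> [7, 47, 30]

Final heap: [7, 47, 30]


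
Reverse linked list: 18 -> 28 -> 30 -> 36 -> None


Step 1: curr=18, set curr.next=prev(None) | reversed so far: 18
Step 2: curr=28, set curr.next=prev(18) | reversed so far: 28 -> 18
Step 3: curr=30, set curr.next=prev(28) | reversed so far: 30 -> 28 -> 18
Step 4: curr=36, set curr.next=prev(30) | reversed so far: 36 -> 30 -> 28 -> 18

36 -> 30 -> 28 -> 18 -> None


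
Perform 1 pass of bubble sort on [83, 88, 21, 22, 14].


Initial: [83, 88, 21, 22, 14]
Pass 1: [83, 21, 22, 14, 88] (3 swaps)

After 1 pass: [83, 21, 22, 14, 88]


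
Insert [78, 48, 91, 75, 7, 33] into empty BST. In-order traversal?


Insert 78: root
Insert 48: L from 78
Insert 91: R from 78
Insert 75: L from 78 -> R from 48
Insert 7: L from 78 -> L from 48
Insert 33: L from 78 -> L from 48 -> R from 7

In-order: [7, 33, 48, 75, 78, 91]


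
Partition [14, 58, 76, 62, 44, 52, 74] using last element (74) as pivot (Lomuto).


Pivot: 74
  14 <= 74: advance i (no swap)
  58 <= 74: advance i (no swap)
  62 <= 74: swap -> [14, 58, 62, 76, 44, 52, 74]
  44 <= 74: swap -> [14, 58, 62, 44, 76, 52, 74]
  52 <= 74: swap -> [14, 58, 62, 44, 52, 76, 74]
Place pivot at 5: [14, 58, 62, 44, 52, 74, 76]

Partitioned: [14, 58, 62, 44, 52, 74, 76]


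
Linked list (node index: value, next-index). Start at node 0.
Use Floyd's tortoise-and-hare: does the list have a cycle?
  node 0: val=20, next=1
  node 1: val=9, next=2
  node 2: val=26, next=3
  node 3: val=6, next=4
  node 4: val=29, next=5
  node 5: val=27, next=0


Floyd's tortoise (slow, +1) and hare (fast, +2):
  init: slow=0, fast=0
  step 1: slow=1, fast=2
  step 2: slow=2, fast=4
  step 3: slow=3, fast=0
  step 4: slow=4, fast=2
  step 5: slow=5, fast=4
  step 6: slow=0, fast=0
  slow == fast at node 0: cycle detected

Cycle: yes


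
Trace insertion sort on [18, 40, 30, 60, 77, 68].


Initial: [18, 40, 30, 60, 77, 68]
Insert 40: [18, 40, 30, 60, 77, 68]
Insert 30: [18, 30, 40, 60, 77, 68]
Insert 60: [18, 30, 40, 60, 77, 68]
Insert 77: [18, 30, 40, 60, 77, 68]
Insert 68: [18, 30, 40, 60, 68, 77]

Sorted: [18, 30, 40, 60, 68, 77]


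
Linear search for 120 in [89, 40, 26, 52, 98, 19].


i=0: 89!=120
i=1: 40!=120
i=2: 26!=120
i=3: 52!=120
i=4: 98!=120
i=5: 19!=120

Not found, 6 comps


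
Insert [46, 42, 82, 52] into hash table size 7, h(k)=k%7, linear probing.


Insert 46: h=4 -> slot 4
Insert 42: h=0 -> slot 0
Insert 82: h=5 -> slot 5
Insert 52: h=3 -> slot 3

Table: [42, None, None, 52, 46, 82, None]


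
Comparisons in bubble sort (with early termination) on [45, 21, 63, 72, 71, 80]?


Algorithm: bubble sort (with early termination)
Input: [45, 21, 63, 72, 71, 80]
Sorted: [21, 45, 63, 71, 72, 80]

9


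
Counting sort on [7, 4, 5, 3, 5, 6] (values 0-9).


Input: [7, 4, 5, 3, 5, 6]
Counts: [0, 0, 0, 1, 1, 2, 1, 1, 0, 0]

Sorted: [3, 4, 5, 5, 6, 7]


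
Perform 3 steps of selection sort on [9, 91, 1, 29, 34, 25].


Initial: [9, 91, 1, 29, 34, 25]
Step 1: min=1 at 2
  Swap: [1, 91, 9, 29, 34, 25]
Step 2: min=9 at 2
  Swap: [1, 9, 91, 29, 34, 25]
Step 3: min=25 at 5
  Swap: [1, 9, 25, 29, 34, 91]

After 3 steps: [1, 9, 25, 29, 34, 91]


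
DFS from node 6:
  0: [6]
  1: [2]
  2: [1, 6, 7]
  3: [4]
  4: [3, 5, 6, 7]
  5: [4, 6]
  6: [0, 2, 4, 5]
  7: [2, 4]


Visit 6, push [5, 4, 2, 0]
Visit 0, push []
Visit 2, push [7, 1]
Visit 1, push []
Visit 7, push [4]
Visit 4, push [5, 3]
Visit 3, push []
Visit 5, push []

DFS order: [6, 0, 2, 1, 7, 4, 3, 5]


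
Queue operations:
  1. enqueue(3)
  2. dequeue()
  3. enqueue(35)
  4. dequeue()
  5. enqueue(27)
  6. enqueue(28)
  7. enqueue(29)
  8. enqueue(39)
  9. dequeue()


enqueue(3) -> [3]
dequeue()->3, []
enqueue(35) -> [35]
dequeue()->35, []
enqueue(27) -> [27]
enqueue(28) -> [27, 28]
enqueue(29) -> [27, 28, 29]
enqueue(39) -> [27, 28, 29, 39]
dequeue()->27, [28, 29, 39]

Final queue: [28, 29, 39]


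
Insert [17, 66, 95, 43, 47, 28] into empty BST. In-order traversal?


Insert 17: root
Insert 66: R from 17
Insert 95: R from 17 -> R from 66
Insert 43: R from 17 -> L from 66
Insert 47: R from 17 -> L from 66 -> R from 43
Insert 28: R from 17 -> L from 66 -> L from 43

In-order: [17, 28, 43, 47, 66, 95]


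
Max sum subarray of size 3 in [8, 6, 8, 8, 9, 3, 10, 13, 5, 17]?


[0:3]: 22
[1:4]: 22
[2:5]: 25
[3:6]: 20
[4:7]: 22
[5:8]: 26
[6:9]: 28
[7:10]: 35

Max: 35 at [7:10]


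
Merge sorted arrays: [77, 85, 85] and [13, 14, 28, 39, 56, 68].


Take 13 from B
Take 14 from B
Take 28 from B
Take 39 from B
Take 56 from B
Take 68 from B

Merged: [13, 14, 28, 39, 56, 68, 77, 85, 85]


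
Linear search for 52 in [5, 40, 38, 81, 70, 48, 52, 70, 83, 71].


i=0: 5!=52
i=1: 40!=52
i=2: 38!=52
i=3: 81!=52
i=4: 70!=52
i=5: 48!=52
i=6: 52==52 found!

Found at 6, 7 comps


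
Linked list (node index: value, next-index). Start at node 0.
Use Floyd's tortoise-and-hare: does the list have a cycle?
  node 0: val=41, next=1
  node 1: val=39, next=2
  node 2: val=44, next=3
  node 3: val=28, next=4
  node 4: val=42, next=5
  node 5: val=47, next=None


Floyd's tortoise (slow, +1) and hare (fast, +2):
  init: slow=0, fast=0
  step 1: slow=1, fast=2
  step 2: slow=2, fast=4
  step 3: fast 4->5->None, no cycle

Cycle: no


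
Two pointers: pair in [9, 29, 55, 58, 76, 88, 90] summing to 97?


lo=0(9)+hi=6(90)=99
lo=0(9)+hi=5(88)=97

Yes: 9+88=97


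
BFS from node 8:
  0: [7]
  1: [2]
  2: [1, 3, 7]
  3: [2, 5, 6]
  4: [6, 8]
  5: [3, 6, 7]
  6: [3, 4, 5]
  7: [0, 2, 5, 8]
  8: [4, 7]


Visit 8, enqueue [4, 7]
Visit 4, enqueue [6]
Visit 7, enqueue [0, 2, 5]
Visit 6, enqueue [3]
Visit 0, enqueue []
Visit 2, enqueue [1]
Visit 5, enqueue []
Visit 3, enqueue []
Visit 1, enqueue []

BFS order: [8, 4, 7, 6, 0, 2, 5, 3, 1]


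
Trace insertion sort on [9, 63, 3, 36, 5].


Initial: [9, 63, 3, 36, 5]
Insert 63: [9, 63, 3, 36, 5]
Insert 3: [3, 9, 63, 36, 5]
Insert 36: [3, 9, 36, 63, 5]
Insert 5: [3, 5, 9, 36, 63]

Sorted: [3, 5, 9, 36, 63]


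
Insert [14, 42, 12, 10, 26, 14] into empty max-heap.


Insert 14: [14]
Insert 42: [42, 14]
Insert 12: [42, 14, 12]
Insert 10: [42, 14, 12, 10]
Insert 26: [42, 26, 12, 10, 14]
Insert 14: [42, 26, 14, 10, 14, 12]

Final heap: [42, 26, 14, 10, 14, 12]


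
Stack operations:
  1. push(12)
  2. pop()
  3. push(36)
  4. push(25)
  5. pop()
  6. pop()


push(12) -> [12]
pop()->12, []
push(36) -> [36]
push(25) -> [36, 25]
pop()->25, [36]
pop()->36, []

Final stack: []


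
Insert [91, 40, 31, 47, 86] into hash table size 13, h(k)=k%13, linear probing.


Insert 91: h=0 -> slot 0
Insert 40: h=1 -> slot 1
Insert 31: h=5 -> slot 5
Insert 47: h=8 -> slot 8
Insert 86: h=8, 1 probes -> slot 9

Table: [91, 40, None, None, None, 31, None, None, 47, 86, None, None, None]


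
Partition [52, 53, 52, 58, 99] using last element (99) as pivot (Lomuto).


Pivot: 99
  52 <= 99: advance i (no swap)
  53 <= 99: advance i (no swap)
  52 <= 99: advance i (no swap)
  58 <= 99: advance i (no swap)
Place pivot at 4: [52, 53, 52, 58, 99]

Partitioned: [52, 53, 52, 58, 99]


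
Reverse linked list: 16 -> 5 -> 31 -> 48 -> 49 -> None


Step 1: curr=16, set curr.next=prev(None) | reversed so far: 16
Step 2: curr=5, set curr.next=prev(16) | reversed so far: 5 -> 16
Step 3: curr=31, set curr.next=prev(5) | reversed so far: 31 -> 5 -> 16
Step 4: curr=48, set curr.next=prev(31) | reversed so far: 48 -> 31 -> 5 -> 16
Step 5: curr=49, set curr.next=prev(48) | reversed so far: 49 -> 48 -> 31 -> 5 -> 16

49 -> 48 -> 31 -> 5 -> 16 -> None


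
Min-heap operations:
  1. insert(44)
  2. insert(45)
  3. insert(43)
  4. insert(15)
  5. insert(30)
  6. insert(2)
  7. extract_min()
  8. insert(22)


insert(44) -> [44]
insert(45) -> [44, 45]
insert(43) -> [43, 45, 44]
insert(15) -> [15, 43, 44, 45]
insert(30) -> [15, 30, 44, 45, 43]
insert(2) -> [2, 30, 15, 45, 43, 44]
extract_min()->2, [15, 30, 44, 45, 43]
insert(22) -> [15, 30, 22, 45, 43, 44]

Final heap: [15, 30, 22, 45, 43, 44]


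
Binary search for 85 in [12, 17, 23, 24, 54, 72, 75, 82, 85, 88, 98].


Step 1: lo=0, hi=10, mid=5, val=72
Step 2: lo=6, hi=10, mid=8, val=85

Found at index 8


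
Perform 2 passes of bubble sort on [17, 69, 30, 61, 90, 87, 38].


Initial: [17, 69, 30, 61, 90, 87, 38]
Pass 1: [17, 30, 61, 69, 87, 38, 90] (4 swaps)
Pass 2: [17, 30, 61, 69, 38, 87, 90] (1 swaps)

After 2 passes: [17, 30, 61, 69, 38, 87, 90]


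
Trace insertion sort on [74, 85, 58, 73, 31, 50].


Initial: [74, 85, 58, 73, 31, 50]
Insert 85: [74, 85, 58, 73, 31, 50]
Insert 58: [58, 74, 85, 73, 31, 50]
Insert 73: [58, 73, 74, 85, 31, 50]
Insert 31: [31, 58, 73, 74, 85, 50]
Insert 50: [31, 50, 58, 73, 74, 85]

Sorted: [31, 50, 58, 73, 74, 85]


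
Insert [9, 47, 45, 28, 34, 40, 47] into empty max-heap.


Insert 9: [9]
Insert 47: [47, 9]
Insert 45: [47, 9, 45]
Insert 28: [47, 28, 45, 9]
Insert 34: [47, 34, 45, 9, 28]
Insert 40: [47, 34, 45, 9, 28, 40]
Insert 47: [47, 34, 47, 9, 28, 40, 45]

Final heap: [47, 34, 47, 9, 28, 40, 45]


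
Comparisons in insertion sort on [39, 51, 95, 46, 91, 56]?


Algorithm: insertion sort
Input: [39, 51, 95, 46, 91, 56]
Sorted: [39, 46, 51, 56, 91, 95]

10


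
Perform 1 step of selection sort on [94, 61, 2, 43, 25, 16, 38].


Initial: [94, 61, 2, 43, 25, 16, 38]
Step 1: min=2 at 2
  Swap: [2, 61, 94, 43, 25, 16, 38]

After 1 step: [2, 61, 94, 43, 25, 16, 38]


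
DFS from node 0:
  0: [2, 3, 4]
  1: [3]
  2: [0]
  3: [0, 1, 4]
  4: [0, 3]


Visit 0, push [4, 3, 2]
Visit 2, push []
Visit 3, push [4, 1]
Visit 1, push []
Visit 4, push []

DFS order: [0, 2, 3, 1, 4]


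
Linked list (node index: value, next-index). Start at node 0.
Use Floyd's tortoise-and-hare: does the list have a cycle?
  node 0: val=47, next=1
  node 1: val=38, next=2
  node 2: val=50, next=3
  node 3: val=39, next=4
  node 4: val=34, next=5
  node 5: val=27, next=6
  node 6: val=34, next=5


Floyd's tortoise (slow, +1) and hare (fast, +2):
  init: slow=0, fast=0
  step 1: slow=1, fast=2
  step 2: slow=2, fast=4
  step 3: slow=3, fast=6
  step 4: slow=4, fast=6
  step 5: slow=5, fast=6
  step 6: slow=6, fast=6
  slow == fast at node 6: cycle detected

Cycle: yes


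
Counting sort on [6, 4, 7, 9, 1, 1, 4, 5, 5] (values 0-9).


Input: [6, 4, 7, 9, 1, 1, 4, 5, 5]
Counts: [0, 2, 0, 0, 2, 2, 1, 1, 0, 1]

Sorted: [1, 1, 4, 4, 5, 5, 6, 7, 9]


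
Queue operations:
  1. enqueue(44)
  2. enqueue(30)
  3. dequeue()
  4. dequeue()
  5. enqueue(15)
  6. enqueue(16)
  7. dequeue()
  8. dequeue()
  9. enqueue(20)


enqueue(44) -> [44]
enqueue(30) -> [44, 30]
dequeue()->44, [30]
dequeue()->30, []
enqueue(15) -> [15]
enqueue(16) -> [15, 16]
dequeue()->15, [16]
dequeue()->16, []
enqueue(20) -> [20]

Final queue: [20]


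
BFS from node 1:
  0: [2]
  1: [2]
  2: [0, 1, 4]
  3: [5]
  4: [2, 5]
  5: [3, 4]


Visit 1, enqueue [2]
Visit 2, enqueue [0, 4]
Visit 0, enqueue []
Visit 4, enqueue [5]
Visit 5, enqueue [3]
Visit 3, enqueue []

BFS order: [1, 2, 0, 4, 5, 3]


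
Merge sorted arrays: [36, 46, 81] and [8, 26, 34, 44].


Take 8 from B
Take 26 from B
Take 34 from B
Take 36 from A
Take 44 from B

Merged: [8, 26, 34, 36, 44, 46, 81]


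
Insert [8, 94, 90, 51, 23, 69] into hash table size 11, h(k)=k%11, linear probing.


Insert 8: h=8 -> slot 8
Insert 94: h=6 -> slot 6
Insert 90: h=2 -> slot 2
Insert 51: h=7 -> slot 7
Insert 23: h=1 -> slot 1
Insert 69: h=3 -> slot 3

Table: [None, 23, 90, 69, None, None, 94, 51, 8, None, None]


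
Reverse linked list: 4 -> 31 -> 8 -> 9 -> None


Step 1: curr=4, set curr.next=prev(None) | reversed so far: 4
Step 2: curr=31, set curr.next=prev(4) | reversed so far: 31 -> 4
Step 3: curr=8, set curr.next=prev(31) | reversed so far: 8 -> 31 -> 4
Step 4: curr=9, set curr.next=prev(8) | reversed so far: 9 -> 8 -> 31 -> 4

9 -> 8 -> 31 -> 4 -> None


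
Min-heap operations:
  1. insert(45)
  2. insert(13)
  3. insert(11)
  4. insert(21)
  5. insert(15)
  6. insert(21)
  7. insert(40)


insert(45) -> [45]
insert(13) -> [13, 45]
insert(11) -> [11, 45, 13]
insert(21) -> [11, 21, 13, 45]
insert(15) -> [11, 15, 13, 45, 21]
insert(21) -> [11, 15, 13, 45, 21, 21]
insert(40) -> [11, 15, 13, 45, 21, 21, 40]

Final heap: [11, 15, 13, 45, 21, 21, 40]


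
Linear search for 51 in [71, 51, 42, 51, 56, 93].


i=0: 71!=51
i=1: 51==51 found!

Found at 1, 2 comps


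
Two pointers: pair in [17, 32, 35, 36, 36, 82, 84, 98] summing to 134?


lo=0(17)+hi=7(98)=115
lo=1(32)+hi=7(98)=130
lo=2(35)+hi=7(98)=133
lo=3(36)+hi=7(98)=134

Yes: 36+98=134


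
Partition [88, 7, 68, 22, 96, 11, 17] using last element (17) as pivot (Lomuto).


Pivot: 17
  7 <= 17: swap -> [7, 88, 68, 22, 96, 11, 17]
  11 <= 17: swap -> [7, 11, 68, 22, 96, 88, 17]
Place pivot at 2: [7, 11, 17, 22, 96, 88, 68]

Partitioned: [7, 11, 17, 22, 96, 88, 68]


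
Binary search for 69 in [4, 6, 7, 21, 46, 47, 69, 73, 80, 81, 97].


Step 1: lo=0, hi=10, mid=5, val=47
Step 2: lo=6, hi=10, mid=8, val=80
Step 3: lo=6, hi=7, mid=6, val=69

Found at index 6


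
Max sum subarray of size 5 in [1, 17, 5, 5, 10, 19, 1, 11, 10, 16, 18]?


[0:5]: 38
[1:6]: 56
[2:7]: 40
[3:8]: 46
[4:9]: 51
[5:10]: 57
[6:11]: 56

Max: 57 at [5:10]


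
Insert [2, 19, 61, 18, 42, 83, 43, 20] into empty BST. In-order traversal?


Insert 2: root
Insert 19: R from 2
Insert 61: R from 2 -> R from 19
Insert 18: R from 2 -> L from 19
Insert 42: R from 2 -> R from 19 -> L from 61
Insert 83: R from 2 -> R from 19 -> R from 61
Insert 43: R from 2 -> R from 19 -> L from 61 -> R from 42
Insert 20: R from 2 -> R from 19 -> L from 61 -> L from 42

In-order: [2, 18, 19, 20, 42, 43, 61, 83]


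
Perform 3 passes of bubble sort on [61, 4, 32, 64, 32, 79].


Initial: [61, 4, 32, 64, 32, 79]
Pass 1: [4, 32, 61, 32, 64, 79] (3 swaps)
Pass 2: [4, 32, 32, 61, 64, 79] (1 swaps)
Pass 3: [4, 32, 32, 61, 64, 79] (0 swaps)

After 3 passes: [4, 32, 32, 61, 64, 79]


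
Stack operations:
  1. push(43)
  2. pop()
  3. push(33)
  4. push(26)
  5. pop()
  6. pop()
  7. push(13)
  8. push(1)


push(43) -> [43]
pop()->43, []
push(33) -> [33]
push(26) -> [33, 26]
pop()->26, [33]
pop()->33, []
push(13) -> [13]
push(1) -> [13, 1]

Final stack: [13, 1]


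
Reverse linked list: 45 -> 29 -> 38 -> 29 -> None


Step 1: curr=45, set curr.next=prev(None) | reversed so far: 45
Step 2: curr=29, set curr.next=prev(45) | reversed so far: 29 -> 45
Step 3: curr=38, set curr.next=prev(29) | reversed so far: 38 -> 29 -> 45
Step 4: curr=29, set curr.next=prev(38) | reversed so far: 29 -> 38 -> 29 -> 45

29 -> 38 -> 29 -> 45 -> None


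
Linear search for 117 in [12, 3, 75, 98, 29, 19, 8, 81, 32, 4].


i=0: 12!=117
i=1: 3!=117
i=2: 75!=117
i=3: 98!=117
i=4: 29!=117
i=5: 19!=117
i=6: 8!=117
i=7: 81!=117
i=8: 32!=117
i=9: 4!=117

Not found, 10 comps


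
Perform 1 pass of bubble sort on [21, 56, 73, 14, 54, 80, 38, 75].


Initial: [21, 56, 73, 14, 54, 80, 38, 75]
Pass 1: [21, 56, 14, 54, 73, 38, 75, 80] (4 swaps)

After 1 pass: [21, 56, 14, 54, 73, 38, 75, 80]


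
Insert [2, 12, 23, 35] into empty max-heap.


Insert 2: [2]
Insert 12: [12, 2]
Insert 23: [23, 2, 12]
Insert 35: [35, 23, 12, 2]

Final heap: [35, 23, 12, 2]


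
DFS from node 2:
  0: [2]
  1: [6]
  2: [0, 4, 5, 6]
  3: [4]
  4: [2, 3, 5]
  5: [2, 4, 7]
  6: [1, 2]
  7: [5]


Visit 2, push [6, 5, 4, 0]
Visit 0, push []
Visit 4, push [5, 3]
Visit 3, push []
Visit 5, push [7]
Visit 7, push []
Visit 6, push [1]
Visit 1, push []

DFS order: [2, 0, 4, 3, 5, 7, 6, 1]


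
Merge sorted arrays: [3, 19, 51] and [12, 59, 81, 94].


Take 3 from A
Take 12 from B
Take 19 from A
Take 51 from A

Merged: [3, 12, 19, 51, 59, 81, 94]


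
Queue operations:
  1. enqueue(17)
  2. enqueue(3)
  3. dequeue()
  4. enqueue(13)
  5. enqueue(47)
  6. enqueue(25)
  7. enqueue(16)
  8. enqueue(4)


enqueue(17) -> [17]
enqueue(3) -> [17, 3]
dequeue()->17, [3]
enqueue(13) -> [3, 13]
enqueue(47) -> [3, 13, 47]
enqueue(25) -> [3, 13, 47, 25]
enqueue(16) -> [3, 13, 47, 25, 16]
enqueue(4) -> [3, 13, 47, 25, 16, 4]

Final queue: [3, 13, 47, 25, 16, 4]


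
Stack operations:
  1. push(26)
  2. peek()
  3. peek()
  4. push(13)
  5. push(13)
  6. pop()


push(26) -> [26]
peek()->26
peek()->26
push(13) -> [26, 13]
push(13) -> [26, 13, 13]
pop()->13, [26, 13]

Final stack: [26, 13]


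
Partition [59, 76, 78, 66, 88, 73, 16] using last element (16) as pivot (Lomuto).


Pivot: 16
Place pivot at 0: [16, 76, 78, 66, 88, 73, 59]

Partitioned: [16, 76, 78, 66, 88, 73, 59]


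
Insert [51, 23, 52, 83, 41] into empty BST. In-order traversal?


Insert 51: root
Insert 23: L from 51
Insert 52: R from 51
Insert 83: R from 51 -> R from 52
Insert 41: L from 51 -> R from 23

In-order: [23, 41, 51, 52, 83]


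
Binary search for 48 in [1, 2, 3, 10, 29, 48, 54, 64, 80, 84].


Step 1: lo=0, hi=9, mid=4, val=29
Step 2: lo=5, hi=9, mid=7, val=64
Step 3: lo=5, hi=6, mid=5, val=48

Found at index 5


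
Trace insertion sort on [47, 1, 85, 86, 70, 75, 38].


Initial: [47, 1, 85, 86, 70, 75, 38]
Insert 1: [1, 47, 85, 86, 70, 75, 38]
Insert 85: [1, 47, 85, 86, 70, 75, 38]
Insert 86: [1, 47, 85, 86, 70, 75, 38]
Insert 70: [1, 47, 70, 85, 86, 75, 38]
Insert 75: [1, 47, 70, 75, 85, 86, 38]
Insert 38: [1, 38, 47, 70, 75, 85, 86]

Sorted: [1, 38, 47, 70, 75, 85, 86]


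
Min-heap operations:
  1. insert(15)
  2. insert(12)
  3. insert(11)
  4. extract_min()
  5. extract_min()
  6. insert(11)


insert(15) -> [15]
insert(12) -> [12, 15]
insert(11) -> [11, 15, 12]
extract_min()->11, [12, 15]
extract_min()->12, [15]
insert(11) -> [11, 15]

Final heap: [11, 15]


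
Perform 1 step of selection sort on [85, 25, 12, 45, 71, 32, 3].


Initial: [85, 25, 12, 45, 71, 32, 3]
Step 1: min=3 at 6
  Swap: [3, 25, 12, 45, 71, 32, 85]

After 1 step: [3, 25, 12, 45, 71, 32, 85]


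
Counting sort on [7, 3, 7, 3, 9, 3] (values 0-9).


Input: [7, 3, 7, 3, 9, 3]
Counts: [0, 0, 0, 3, 0, 0, 0, 2, 0, 1]

Sorted: [3, 3, 3, 7, 7, 9]


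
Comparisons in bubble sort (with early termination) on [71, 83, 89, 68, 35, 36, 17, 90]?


Algorithm: bubble sort (with early termination)
Input: [71, 83, 89, 68, 35, 36, 17, 90]
Sorted: [17, 35, 36, 68, 71, 83, 89, 90]

28


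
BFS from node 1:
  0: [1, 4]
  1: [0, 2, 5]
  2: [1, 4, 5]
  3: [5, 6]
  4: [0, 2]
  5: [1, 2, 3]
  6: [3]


Visit 1, enqueue [0, 2, 5]
Visit 0, enqueue [4]
Visit 2, enqueue []
Visit 5, enqueue [3]
Visit 4, enqueue []
Visit 3, enqueue [6]
Visit 6, enqueue []

BFS order: [1, 0, 2, 5, 4, 3, 6]


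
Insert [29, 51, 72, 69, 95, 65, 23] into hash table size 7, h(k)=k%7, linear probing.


Insert 29: h=1 -> slot 1
Insert 51: h=2 -> slot 2
Insert 72: h=2, 1 probes -> slot 3
Insert 69: h=6 -> slot 6
Insert 95: h=4 -> slot 4
Insert 65: h=2, 3 probes -> slot 5
Insert 23: h=2, 5 probes -> slot 0

Table: [23, 29, 51, 72, 95, 65, 69]


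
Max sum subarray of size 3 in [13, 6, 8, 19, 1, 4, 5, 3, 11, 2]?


[0:3]: 27
[1:4]: 33
[2:5]: 28
[3:6]: 24
[4:7]: 10
[5:8]: 12
[6:9]: 19
[7:10]: 16

Max: 33 at [1:4]


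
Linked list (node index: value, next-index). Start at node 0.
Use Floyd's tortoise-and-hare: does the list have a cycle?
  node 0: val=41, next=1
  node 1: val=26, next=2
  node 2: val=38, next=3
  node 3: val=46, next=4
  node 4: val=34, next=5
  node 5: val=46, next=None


Floyd's tortoise (slow, +1) and hare (fast, +2):
  init: slow=0, fast=0
  step 1: slow=1, fast=2
  step 2: slow=2, fast=4
  step 3: fast 4->5->None, no cycle

Cycle: no


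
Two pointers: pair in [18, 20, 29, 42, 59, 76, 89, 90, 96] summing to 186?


lo=0(18)+hi=8(96)=114
lo=1(20)+hi=8(96)=116
lo=2(29)+hi=8(96)=125
lo=3(42)+hi=8(96)=138
lo=4(59)+hi=8(96)=155
lo=5(76)+hi=8(96)=172
lo=6(89)+hi=8(96)=185
lo=7(90)+hi=8(96)=186

Yes: 90+96=186


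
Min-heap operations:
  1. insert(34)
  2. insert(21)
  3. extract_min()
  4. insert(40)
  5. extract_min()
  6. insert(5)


insert(34) -> [34]
insert(21) -> [21, 34]
extract_min()->21, [34]
insert(40) -> [34, 40]
extract_min()->34, [40]
insert(5) -> [5, 40]

Final heap: [5, 40]


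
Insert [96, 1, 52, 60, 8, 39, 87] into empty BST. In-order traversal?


Insert 96: root
Insert 1: L from 96
Insert 52: L from 96 -> R from 1
Insert 60: L from 96 -> R from 1 -> R from 52
Insert 8: L from 96 -> R from 1 -> L from 52
Insert 39: L from 96 -> R from 1 -> L from 52 -> R from 8
Insert 87: L from 96 -> R from 1 -> R from 52 -> R from 60

In-order: [1, 8, 39, 52, 60, 87, 96]


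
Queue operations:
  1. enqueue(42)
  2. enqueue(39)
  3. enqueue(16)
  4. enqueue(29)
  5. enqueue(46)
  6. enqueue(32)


enqueue(42) -> [42]
enqueue(39) -> [42, 39]
enqueue(16) -> [42, 39, 16]
enqueue(29) -> [42, 39, 16, 29]
enqueue(46) -> [42, 39, 16, 29, 46]
enqueue(32) -> [42, 39, 16, 29, 46, 32]

Final queue: [42, 39, 16, 29, 46, 32]
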